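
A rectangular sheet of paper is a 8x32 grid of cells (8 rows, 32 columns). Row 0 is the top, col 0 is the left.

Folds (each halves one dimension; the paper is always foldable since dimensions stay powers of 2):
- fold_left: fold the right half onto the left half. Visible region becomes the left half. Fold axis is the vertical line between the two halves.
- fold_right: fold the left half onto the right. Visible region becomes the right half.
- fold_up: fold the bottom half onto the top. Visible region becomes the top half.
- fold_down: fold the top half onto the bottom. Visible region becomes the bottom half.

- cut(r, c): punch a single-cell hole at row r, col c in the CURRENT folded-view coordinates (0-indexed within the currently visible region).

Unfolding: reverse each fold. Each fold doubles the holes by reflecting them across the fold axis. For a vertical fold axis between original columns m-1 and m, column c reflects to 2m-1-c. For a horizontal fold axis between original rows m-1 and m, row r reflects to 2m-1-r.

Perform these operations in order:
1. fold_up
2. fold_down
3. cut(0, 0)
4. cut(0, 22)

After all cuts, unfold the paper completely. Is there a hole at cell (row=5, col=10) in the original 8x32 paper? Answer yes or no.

Op 1 fold_up: fold axis h@4; visible region now rows[0,4) x cols[0,32) = 4x32
Op 2 fold_down: fold axis h@2; visible region now rows[2,4) x cols[0,32) = 2x32
Op 3 cut(0, 0): punch at orig (2,0); cuts so far [(2, 0)]; region rows[2,4) x cols[0,32) = 2x32
Op 4 cut(0, 22): punch at orig (2,22); cuts so far [(2, 0), (2, 22)]; region rows[2,4) x cols[0,32) = 2x32
Unfold 1 (reflect across h@2): 4 holes -> [(1, 0), (1, 22), (2, 0), (2, 22)]
Unfold 2 (reflect across h@4): 8 holes -> [(1, 0), (1, 22), (2, 0), (2, 22), (5, 0), (5, 22), (6, 0), (6, 22)]
Holes: [(1, 0), (1, 22), (2, 0), (2, 22), (5, 0), (5, 22), (6, 0), (6, 22)]

Answer: no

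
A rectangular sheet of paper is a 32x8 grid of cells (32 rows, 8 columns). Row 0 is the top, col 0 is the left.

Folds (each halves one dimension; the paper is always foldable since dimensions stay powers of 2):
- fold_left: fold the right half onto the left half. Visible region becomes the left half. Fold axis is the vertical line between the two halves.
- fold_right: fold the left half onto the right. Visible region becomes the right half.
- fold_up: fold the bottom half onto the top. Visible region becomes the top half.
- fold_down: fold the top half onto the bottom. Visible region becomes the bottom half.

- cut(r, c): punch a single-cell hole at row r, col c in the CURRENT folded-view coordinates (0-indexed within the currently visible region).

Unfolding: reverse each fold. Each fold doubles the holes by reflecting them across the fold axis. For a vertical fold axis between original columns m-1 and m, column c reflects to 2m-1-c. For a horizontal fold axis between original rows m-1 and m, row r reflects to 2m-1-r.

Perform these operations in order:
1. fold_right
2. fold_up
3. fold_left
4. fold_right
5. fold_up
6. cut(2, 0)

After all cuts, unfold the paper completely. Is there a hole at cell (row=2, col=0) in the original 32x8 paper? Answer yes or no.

Op 1 fold_right: fold axis v@4; visible region now rows[0,32) x cols[4,8) = 32x4
Op 2 fold_up: fold axis h@16; visible region now rows[0,16) x cols[4,8) = 16x4
Op 3 fold_left: fold axis v@6; visible region now rows[0,16) x cols[4,6) = 16x2
Op 4 fold_right: fold axis v@5; visible region now rows[0,16) x cols[5,6) = 16x1
Op 5 fold_up: fold axis h@8; visible region now rows[0,8) x cols[5,6) = 8x1
Op 6 cut(2, 0): punch at orig (2,5); cuts so far [(2, 5)]; region rows[0,8) x cols[5,6) = 8x1
Unfold 1 (reflect across h@8): 2 holes -> [(2, 5), (13, 5)]
Unfold 2 (reflect across v@5): 4 holes -> [(2, 4), (2, 5), (13, 4), (13, 5)]
Unfold 3 (reflect across v@6): 8 holes -> [(2, 4), (2, 5), (2, 6), (2, 7), (13, 4), (13, 5), (13, 6), (13, 7)]
Unfold 4 (reflect across h@16): 16 holes -> [(2, 4), (2, 5), (2, 6), (2, 7), (13, 4), (13, 5), (13, 6), (13, 7), (18, 4), (18, 5), (18, 6), (18, 7), (29, 4), (29, 5), (29, 6), (29, 7)]
Unfold 5 (reflect across v@4): 32 holes -> [(2, 0), (2, 1), (2, 2), (2, 3), (2, 4), (2, 5), (2, 6), (2, 7), (13, 0), (13, 1), (13, 2), (13, 3), (13, 4), (13, 5), (13, 6), (13, 7), (18, 0), (18, 1), (18, 2), (18, 3), (18, 4), (18, 5), (18, 6), (18, 7), (29, 0), (29, 1), (29, 2), (29, 3), (29, 4), (29, 5), (29, 6), (29, 7)]
Holes: [(2, 0), (2, 1), (2, 2), (2, 3), (2, 4), (2, 5), (2, 6), (2, 7), (13, 0), (13, 1), (13, 2), (13, 3), (13, 4), (13, 5), (13, 6), (13, 7), (18, 0), (18, 1), (18, 2), (18, 3), (18, 4), (18, 5), (18, 6), (18, 7), (29, 0), (29, 1), (29, 2), (29, 3), (29, 4), (29, 5), (29, 6), (29, 7)]

Answer: yes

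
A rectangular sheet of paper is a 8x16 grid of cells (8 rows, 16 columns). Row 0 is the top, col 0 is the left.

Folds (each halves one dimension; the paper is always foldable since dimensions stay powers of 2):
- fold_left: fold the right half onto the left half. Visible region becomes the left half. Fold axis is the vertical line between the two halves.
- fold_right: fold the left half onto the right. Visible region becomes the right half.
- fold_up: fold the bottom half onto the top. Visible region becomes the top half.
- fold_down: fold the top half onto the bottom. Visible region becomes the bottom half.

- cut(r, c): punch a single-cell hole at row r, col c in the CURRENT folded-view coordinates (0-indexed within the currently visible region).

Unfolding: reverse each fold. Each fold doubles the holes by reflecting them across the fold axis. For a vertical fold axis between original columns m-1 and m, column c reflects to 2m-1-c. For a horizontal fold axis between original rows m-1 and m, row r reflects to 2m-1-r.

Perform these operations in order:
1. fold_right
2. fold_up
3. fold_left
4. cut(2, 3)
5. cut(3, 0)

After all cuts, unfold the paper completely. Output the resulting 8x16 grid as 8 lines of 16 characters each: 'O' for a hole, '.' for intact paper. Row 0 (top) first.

Op 1 fold_right: fold axis v@8; visible region now rows[0,8) x cols[8,16) = 8x8
Op 2 fold_up: fold axis h@4; visible region now rows[0,4) x cols[8,16) = 4x8
Op 3 fold_left: fold axis v@12; visible region now rows[0,4) x cols[8,12) = 4x4
Op 4 cut(2, 3): punch at orig (2,11); cuts so far [(2, 11)]; region rows[0,4) x cols[8,12) = 4x4
Op 5 cut(3, 0): punch at orig (3,8); cuts so far [(2, 11), (3, 8)]; region rows[0,4) x cols[8,12) = 4x4
Unfold 1 (reflect across v@12): 4 holes -> [(2, 11), (2, 12), (3, 8), (3, 15)]
Unfold 2 (reflect across h@4): 8 holes -> [(2, 11), (2, 12), (3, 8), (3, 15), (4, 8), (4, 15), (5, 11), (5, 12)]
Unfold 3 (reflect across v@8): 16 holes -> [(2, 3), (2, 4), (2, 11), (2, 12), (3, 0), (3, 7), (3, 8), (3, 15), (4, 0), (4, 7), (4, 8), (4, 15), (5, 3), (5, 4), (5, 11), (5, 12)]

Answer: ................
................
...OO......OO...
O......OO......O
O......OO......O
...OO......OO...
................
................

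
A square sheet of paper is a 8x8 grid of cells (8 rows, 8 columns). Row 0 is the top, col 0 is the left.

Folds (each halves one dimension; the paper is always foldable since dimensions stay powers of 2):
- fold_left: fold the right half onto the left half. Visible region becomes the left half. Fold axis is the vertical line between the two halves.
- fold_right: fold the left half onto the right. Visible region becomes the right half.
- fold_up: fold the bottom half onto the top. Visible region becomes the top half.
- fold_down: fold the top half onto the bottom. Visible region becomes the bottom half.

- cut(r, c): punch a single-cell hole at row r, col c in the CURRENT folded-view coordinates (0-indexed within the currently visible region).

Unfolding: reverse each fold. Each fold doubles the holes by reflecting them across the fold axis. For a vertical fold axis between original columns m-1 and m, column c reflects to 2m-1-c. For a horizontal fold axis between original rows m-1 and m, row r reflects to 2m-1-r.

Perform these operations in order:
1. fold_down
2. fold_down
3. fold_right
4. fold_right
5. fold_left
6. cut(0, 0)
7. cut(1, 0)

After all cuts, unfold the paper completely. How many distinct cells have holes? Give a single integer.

Op 1 fold_down: fold axis h@4; visible region now rows[4,8) x cols[0,8) = 4x8
Op 2 fold_down: fold axis h@6; visible region now rows[6,8) x cols[0,8) = 2x8
Op 3 fold_right: fold axis v@4; visible region now rows[6,8) x cols[4,8) = 2x4
Op 4 fold_right: fold axis v@6; visible region now rows[6,8) x cols[6,8) = 2x2
Op 5 fold_left: fold axis v@7; visible region now rows[6,8) x cols[6,7) = 2x1
Op 6 cut(0, 0): punch at orig (6,6); cuts so far [(6, 6)]; region rows[6,8) x cols[6,7) = 2x1
Op 7 cut(1, 0): punch at orig (7,6); cuts so far [(6, 6), (7, 6)]; region rows[6,8) x cols[6,7) = 2x1
Unfold 1 (reflect across v@7): 4 holes -> [(6, 6), (6, 7), (7, 6), (7, 7)]
Unfold 2 (reflect across v@6): 8 holes -> [(6, 4), (6, 5), (6, 6), (6, 7), (7, 4), (7, 5), (7, 6), (7, 7)]
Unfold 3 (reflect across v@4): 16 holes -> [(6, 0), (6, 1), (6, 2), (6, 3), (6, 4), (6, 5), (6, 6), (6, 7), (7, 0), (7, 1), (7, 2), (7, 3), (7, 4), (7, 5), (7, 6), (7, 7)]
Unfold 4 (reflect across h@6): 32 holes -> [(4, 0), (4, 1), (4, 2), (4, 3), (4, 4), (4, 5), (4, 6), (4, 7), (5, 0), (5, 1), (5, 2), (5, 3), (5, 4), (5, 5), (5, 6), (5, 7), (6, 0), (6, 1), (6, 2), (6, 3), (6, 4), (6, 5), (6, 6), (6, 7), (7, 0), (7, 1), (7, 2), (7, 3), (7, 4), (7, 5), (7, 6), (7, 7)]
Unfold 5 (reflect across h@4): 64 holes -> [(0, 0), (0, 1), (0, 2), (0, 3), (0, 4), (0, 5), (0, 6), (0, 7), (1, 0), (1, 1), (1, 2), (1, 3), (1, 4), (1, 5), (1, 6), (1, 7), (2, 0), (2, 1), (2, 2), (2, 3), (2, 4), (2, 5), (2, 6), (2, 7), (3, 0), (3, 1), (3, 2), (3, 3), (3, 4), (3, 5), (3, 6), (3, 7), (4, 0), (4, 1), (4, 2), (4, 3), (4, 4), (4, 5), (4, 6), (4, 7), (5, 0), (5, 1), (5, 2), (5, 3), (5, 4), (5, 5), (5, 6), (5, 7), (6, 0), (6, 1), (6, 2), (6, 3), (6, 4), (6, 5), (6, 6), (6, 7), (7, 0), (7, 1), (7, 2), (7, 3), (7, 4), (7, 5), (7, 6), (7, 7)]

Answer: 64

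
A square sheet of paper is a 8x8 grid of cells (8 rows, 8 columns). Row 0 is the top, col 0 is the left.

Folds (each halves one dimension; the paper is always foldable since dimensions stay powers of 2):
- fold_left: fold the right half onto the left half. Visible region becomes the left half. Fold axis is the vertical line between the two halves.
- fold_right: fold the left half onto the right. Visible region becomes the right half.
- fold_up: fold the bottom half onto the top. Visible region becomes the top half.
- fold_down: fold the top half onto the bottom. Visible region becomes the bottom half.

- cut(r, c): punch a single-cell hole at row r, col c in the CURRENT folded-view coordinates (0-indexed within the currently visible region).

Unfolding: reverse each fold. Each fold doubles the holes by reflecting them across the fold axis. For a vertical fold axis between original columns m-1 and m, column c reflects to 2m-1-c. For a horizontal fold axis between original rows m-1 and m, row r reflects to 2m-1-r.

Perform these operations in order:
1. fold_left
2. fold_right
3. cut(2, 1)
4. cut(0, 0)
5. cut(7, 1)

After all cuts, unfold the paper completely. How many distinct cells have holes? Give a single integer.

Answer: 12

Derivation:
Op 1 fold_left: fold axis v@4; visible region now rows[0,8) x cols[0,4) = 8x4
Op 2 fold_right: fold axis v@2; visible region now rows[0,8) x cols[2,4) = 8x2
Op 3 cut(2, 1): punch at orig (2,3); cuts so far [(2, 3)]; region rows[0,8) x cols[2,4) = 8x2
Op 4 cut(0, 0): punch at orig (0,2); cuts so far [(0, 2), (2, 3)]; region rows[0,8) x cols[2,4) = 8x2
Op 5 cut(7, 1): punch at orig (7,3); cuts so far [(0, 2), (2, 3), (7, 3)]; region rows[0,8) x cols[2,4) = 8x2
Unfold 1 (reflect across v@2): 6 holes -> [(0, 1), (0, 2), (2, 0), (2, 3), (7, 0), (7, 3)]
Unfold 2 (reflect across v@4): 12 holes -> [(0, 1), (0, 2), (0, 5), (0, 6), (2, 0), (2, 3), (2, 4), (2, 7), (7, 0), (7, 3), (7, 4), (7, 7)]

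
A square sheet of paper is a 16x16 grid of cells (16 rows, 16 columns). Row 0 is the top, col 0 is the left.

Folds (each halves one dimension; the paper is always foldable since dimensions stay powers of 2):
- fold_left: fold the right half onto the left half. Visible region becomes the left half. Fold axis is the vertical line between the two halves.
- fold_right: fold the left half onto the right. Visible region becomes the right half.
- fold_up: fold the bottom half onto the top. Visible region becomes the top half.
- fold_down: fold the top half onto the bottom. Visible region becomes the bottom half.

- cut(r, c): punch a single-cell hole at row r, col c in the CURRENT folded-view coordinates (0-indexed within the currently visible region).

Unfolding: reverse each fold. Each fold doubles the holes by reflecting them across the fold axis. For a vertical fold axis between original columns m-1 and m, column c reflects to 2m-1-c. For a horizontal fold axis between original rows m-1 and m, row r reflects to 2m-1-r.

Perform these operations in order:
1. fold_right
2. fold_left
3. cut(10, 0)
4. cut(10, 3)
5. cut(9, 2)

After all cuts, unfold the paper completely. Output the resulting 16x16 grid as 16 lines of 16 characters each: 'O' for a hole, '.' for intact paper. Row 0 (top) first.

Answer: ................
................
................
................
................
................
................
................
................
..O..O....O..O..
O..OO..OO..OO..O
................
................
................
................
................

Derivation:
Op 1 fold_right: fold axis v@8; visible region now rows[0,16) x cols[8,16) = 16x8
Op 2 fold_left: fold axis v@12; visible region now rows[0,16) x cols[8,12) = 16x4
Op 3 cut(10, 0): punch at orig (10,8); cuts so far [(10, 8)]; region rows[0,16) x cols[8,12) = 16x4
Op 4 cut(10, 3): punch at orig (10,11); cuts so far [(10, 8), (10, 11)]; region rows[0,16) x cols[8,12) = 16x4
Op 5 cut(9, 2): punch at orig (9,10); cuts so far [(9, 10), (10, 8), (10, 11)]; region rows[0,16) x cols[8,12) = 16x4
Unfold 1 (reflect across v@12): 6 holes -> [(9, 10), (9, 13), (10, 8), (10, 11), (10, 12), (10, 15)]
Unfold 2 (reflect across v@8): 12 holes -> [(9, 2), (9, 5), (9, 10), (9, 13), (10, 0), (10, 3), (10, 4), (10, 7), (10, 8), (10, 11), (10, 12), (10, 15)]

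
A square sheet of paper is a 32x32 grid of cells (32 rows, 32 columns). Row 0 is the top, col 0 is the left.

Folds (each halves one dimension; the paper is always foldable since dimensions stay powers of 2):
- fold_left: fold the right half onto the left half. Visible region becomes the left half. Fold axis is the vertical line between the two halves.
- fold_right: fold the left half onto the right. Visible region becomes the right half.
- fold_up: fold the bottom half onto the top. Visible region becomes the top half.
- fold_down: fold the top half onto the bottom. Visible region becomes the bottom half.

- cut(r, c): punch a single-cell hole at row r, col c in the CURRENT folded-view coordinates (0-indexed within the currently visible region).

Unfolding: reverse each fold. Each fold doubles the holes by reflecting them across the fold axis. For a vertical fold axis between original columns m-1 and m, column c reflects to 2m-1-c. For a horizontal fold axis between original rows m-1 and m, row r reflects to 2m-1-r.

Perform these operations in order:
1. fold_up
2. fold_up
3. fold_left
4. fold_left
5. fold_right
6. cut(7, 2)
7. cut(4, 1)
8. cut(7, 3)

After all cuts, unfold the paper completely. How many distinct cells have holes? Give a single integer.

Op 1 fold_up: fold axis h@16; visible region now rows[0,16) x cols[0,32) = 16x32
Op 2 fold_up: fold axis h@8; visible region now rows[0,8) x cols[0,32) = 8x32
Op 3 fold_left: fold axis v@16; visible region now rows[0,8) x cols[0,16) = 8x16
Op 4 fold_left: fold axis v@8; visible region now rows[0,8) x cols[0,8) = 8x8
Op 5 fold_right: fold axis v@4; visible region now rows[0,8) x cols[4,8) = 8x4
Op 6 cut(7, 2): punch at orig (7,6); cuts so far [(7, 6)]; region rows[0,8) x cols[4,8) = 8x4
Op 7 cut(4, 1): punch at orig (4,5); cuts so far [(4, 5), (7, 6)]; region rows[0,8) x cols[4,8) = 8x4
Op 8 cut(7, 3): punch at orig (7,7); cuts so far [(4, 5), (7, 6), (7, 7)]; region rows[0,8) x cols[4,8) = 8x4
Unfold 1 (reflect across v@4): 6 holes -> [(4, 2), (4, 5), (7, 0), (7, 1), (7, 6), (7, 7)]
Unfold 2 (reflect across v@8): 12 holes -> [(4, 2), (4, 5), (4, 10), (4, 13), (7, 0), (7, 1), (7, 6), (7, 7), (7, 8), (7, 9), (7, 14), (7, 15)]
Unfold 3 (reflect across v@16): 24 holes -> [(4, 2), (4, 5), (4, 10), (4, 13), (4, 18), (4, 21), (4, 26), (4, 29), (7, 0), (7, 1), (7, 6), (7, 7), (7, 8), (7, 9), (7, 14), (7, 15), (7, 16), (7, 17), (7, 22), (7, 23), (7, 24), (7, 25), (7, 30), (7, 31)]
Unfold 4 (reflect across h@8): 48 holes -> [(4, 2), (4, 5), (4, 10), (4, 13), (4, 18), (4, 21), (4, 26), (4, 29), (7, 0), (7, 1), (7, 6), (7, 7), (7, 8), (7, 9), (7, 14), (7, 15), (7, 16), (7, 17), (7, 22), (7, 23), (7, 24), (7, 25), (7, 30), (7, 31), (8, 0), (8, 1), (8, 6), (8, 7), (8, 8), (8, 9), (8, 14), (8, 15), (8, 16), (8, 17), (8, 22), (8, 23), (8, 24), (8, 25), (8, 30), (8, 31), (11, 2), (11, 5), (11, 10), (11, 13), (11, 18), (11, 21), (11, 26), (11, 29)]
Unfold 5 (reflect across h@16): 96 holes -> [(4, 2), (4, 5), (4, 10), (4, 13), (4, 18), (4, 21), (4, 26), (4, 29), (7, 0), (7, 1), (7, 6), (7, 7), (7, 8), (7, 9), (7, 14), (7, 15), (7, 16), (7, 17), (7, 22), (7, 23), (7, 24), (7, 25), (7, 30), (7, 31), (8, 0), (8, 1), (8, 6), (8, 7), (8, 8), (8, 9), (8, 14), (8, 15), (8, 16), (8, 17), (8, 22), (8, 23), (8, 24), (8, 25), (8, 30), (8, 31), (11, 2), (11, 5), (11, 10), (11, 13), (11, 18), (11, 21), (11, 26), (11, 29), (20, 2), (20, 5), (20, 10), (20, 13), (20, 18), (20, 21), (20, 26), (20, 29), (23, 0), (23, 1), (23, 6), (23, 7), (23, 8), (23, 9), (23, 14), (23, 15), (23, 16), (23, 17), (23, 22), (23, 23), (23, 24), (23, 25), (23, 30), (23, 31), (24, 0), (24, 1), (24, 6), (24, 7), (24, 8), (24, 9), (24, 14), (24, 15), (24, 16), (24, 17), (24, 22), (24, 23), (24, 24), (24, 25), (24, 30), (24, 31), (27, 2), (27, 5), (27, 10), (27, 13), (27, 18), (27, 21), (27, 26), (27, 29)]

Answer: 96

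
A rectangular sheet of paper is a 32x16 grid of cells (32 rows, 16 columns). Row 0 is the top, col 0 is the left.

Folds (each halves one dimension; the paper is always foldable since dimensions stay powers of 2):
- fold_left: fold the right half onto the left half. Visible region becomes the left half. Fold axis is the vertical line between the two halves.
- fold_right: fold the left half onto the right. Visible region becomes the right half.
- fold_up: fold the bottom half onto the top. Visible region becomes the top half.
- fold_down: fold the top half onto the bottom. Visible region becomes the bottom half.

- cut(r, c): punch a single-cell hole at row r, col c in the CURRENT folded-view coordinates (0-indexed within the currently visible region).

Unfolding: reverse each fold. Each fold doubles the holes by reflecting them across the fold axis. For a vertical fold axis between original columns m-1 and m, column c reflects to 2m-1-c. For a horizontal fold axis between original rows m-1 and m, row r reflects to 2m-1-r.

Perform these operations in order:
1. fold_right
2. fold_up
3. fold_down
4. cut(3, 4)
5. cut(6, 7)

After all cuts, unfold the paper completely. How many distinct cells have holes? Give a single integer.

Answer: 16

Derivation:
Op 1 fold_right: fold axis v@8; visible region now rows[0,32) x cols[8,16) = 32x8
Op 2 fold_up: fold axis h@16; visible region now rows[0,16) x cols[8,16) = 16x8
Op 3 fold_down: fold axis h@8; visible region now rows[8,16) x cols[8,16) = 8x8
Op 4 cut(3, 4): punch at orig (11,12); cuts so far [(11, 12)]; region rows[8,16) x cols[8,16) = 8x8
Op 5 cut(6, 7): punch at orig (14,15); cuts so far [(11, 12), (14, 15)]; region rows[8,16) x cols[8,16) = 8x8
Unfold 1 (reflect across h@8): 4 holes -> [(1, 15), (4, 12), (11, 12), (14, 15)]
Unfold 2 (reflect across h@16): 8 holes -> [(1, 15), (4, 12), (11, 12), (14, 15), (17, 15), (20, 12), (27, 12), (30, 15)]
Unfold 3 (reflect across v@8): 16 holes -> [(1, 0), (1, 15), (4, 3), (4, 12), (11, 3), (11, 12), (14, 0), (14, 15), (17, 0), (17, 15), (20, 3), (20, 12), (27, 3), (27, 12), (30, 0), (30, 15)]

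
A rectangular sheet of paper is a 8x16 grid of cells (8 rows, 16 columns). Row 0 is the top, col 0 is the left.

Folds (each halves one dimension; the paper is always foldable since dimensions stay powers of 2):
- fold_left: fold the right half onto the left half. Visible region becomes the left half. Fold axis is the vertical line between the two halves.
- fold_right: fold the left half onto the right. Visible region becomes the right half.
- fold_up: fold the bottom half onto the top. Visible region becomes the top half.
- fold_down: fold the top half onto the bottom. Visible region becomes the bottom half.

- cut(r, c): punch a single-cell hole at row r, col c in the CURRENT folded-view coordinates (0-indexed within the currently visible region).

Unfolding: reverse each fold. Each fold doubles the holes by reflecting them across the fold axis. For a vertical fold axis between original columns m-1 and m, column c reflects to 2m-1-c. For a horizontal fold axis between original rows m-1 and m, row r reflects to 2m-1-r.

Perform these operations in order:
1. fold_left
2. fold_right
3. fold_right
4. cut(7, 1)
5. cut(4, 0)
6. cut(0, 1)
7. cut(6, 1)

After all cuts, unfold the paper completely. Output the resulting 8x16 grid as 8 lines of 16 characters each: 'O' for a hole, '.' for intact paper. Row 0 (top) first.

Answer: O..OO..OO..OO..O
................
................
................
.OO..OO..OO..OO.
................
O..OO..OO..OO..O
O..OO..OO..OO..O

Derivation:
Op 1 fold_left: fold axis v@8; visible region now rows[0,8) x cols[0,8) = 8x8
Op 2 fold_right: fold axis v@4; visible region now rows[0,8) x cols[4,8) = 8x4
Op 3 fold_right: fold axis v@6; visible region now rows[0,8) x cols[6,8) = 8x2
Op 4 cut(7, 1): punch at orig (7,7); cuts so far [(7, 7)]; region rows[0,8) x cols[6,8) = 8x2
Op 5 cut(4, 0): punch at orig (4,6); cuts so far [(4, 6), (7, 7)]; region rows[0,8) x cols[6,8) = 8x2
Op 6 cut(0, 1): punch at orig (0,7); cuts so far [(0, 7), (4, 6), (7, 7)]; region rows[0,8) x cols[6,8) = 8x2
Op 7 cut(6, 1): punch at orig (6,7); cuts so far [(0, 7), (4, 6), (6, 7), (7, 7)]; region rows[0,8) x cols[6,8) = 8x2
Unfold 1 (reflect across v@6): 8 holes -> [(0, 4), (0, 7), (4, 5), (4, 6), (6, 4), (6, 7), (7, 4), (7, 7)]
Unfold 2 (reflect across v@4): 16 holes -> [(0, 0), (0, 3), (0, 4), (0, 7), (4, 1), (4, 2), (4, 5), (4, 6), (6, 0), (6, 3), (6, 4), (6, 7), (7, 0), (7, 3), (7, 4), (7, 7)]
Unfold 3 (reflect across v@8): 32 holes -> [(0, 0), (0, 3), (0, 4), (0, 7), (0, 8), (0, 11), (0, 12), (0, 15), (4, 1), (4, 2), (4, 5), (4, 6), (4, 9), (4, 10), (4, 13), (4, 14), (6, 0), (6, 3), (6, 4), (6, 7), (6, 8), (6, 11), (6, 12), (6, 15), (7, 0), (7, 3), (7, 4), (7, 7), (7, 8), (7, 11), (7, 12), (7, 15)]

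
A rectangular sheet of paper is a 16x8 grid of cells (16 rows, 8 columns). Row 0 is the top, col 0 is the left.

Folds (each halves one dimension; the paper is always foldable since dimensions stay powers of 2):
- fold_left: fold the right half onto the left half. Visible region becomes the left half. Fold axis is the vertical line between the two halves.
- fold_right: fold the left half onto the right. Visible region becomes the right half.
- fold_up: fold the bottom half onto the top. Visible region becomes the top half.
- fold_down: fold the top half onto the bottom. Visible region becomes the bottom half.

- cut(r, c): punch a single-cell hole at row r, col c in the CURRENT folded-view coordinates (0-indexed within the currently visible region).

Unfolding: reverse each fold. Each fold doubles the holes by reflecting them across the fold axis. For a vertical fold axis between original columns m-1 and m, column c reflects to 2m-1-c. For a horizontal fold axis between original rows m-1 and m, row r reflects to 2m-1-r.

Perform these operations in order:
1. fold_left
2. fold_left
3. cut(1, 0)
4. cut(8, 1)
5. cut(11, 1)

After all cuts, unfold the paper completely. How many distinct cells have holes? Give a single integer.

Op 1 fold_left: fold axis v@4; visible region now rows[0,16) x cols[0,4) = 16x4
Op 2 fold_left: fold axis v@2; visible region now rows[0,16) x cols[0,2) = 16x2
Op 3 cut(1, 0): punch at orig (1,0); cuts so far [(1, 0)]; region rows[0,16) x cols[0,2) = 16x2
Op 4 cut(8, 1): punch at orig (8,1); cuts so far [(1, 0), (8, 1)]; region rows[0,16) x cols[0,2) = 16x2
Op 5 cut(11, 1): punch at orig (11,1); cuts so far [(1, 0), (8, 1), (11, 1)]; region rows[0,16) x cols[0,2) = 16x2
Unfold 1 (reflect across v@2): 6 holes -> [(1, 0), (1, 3), (8, 1), (8, 2), (11, 1), (11, 2)]
Unfold 2 (reflect across v@4): 12 holes -> [(1, 0), (1, 3), (1, 4), (1, 7), (8, 1), (8, 2), (8, 5), (8, 6), (11, 1), (11, 2), (11, 5), (11, 6)]

Answer: 12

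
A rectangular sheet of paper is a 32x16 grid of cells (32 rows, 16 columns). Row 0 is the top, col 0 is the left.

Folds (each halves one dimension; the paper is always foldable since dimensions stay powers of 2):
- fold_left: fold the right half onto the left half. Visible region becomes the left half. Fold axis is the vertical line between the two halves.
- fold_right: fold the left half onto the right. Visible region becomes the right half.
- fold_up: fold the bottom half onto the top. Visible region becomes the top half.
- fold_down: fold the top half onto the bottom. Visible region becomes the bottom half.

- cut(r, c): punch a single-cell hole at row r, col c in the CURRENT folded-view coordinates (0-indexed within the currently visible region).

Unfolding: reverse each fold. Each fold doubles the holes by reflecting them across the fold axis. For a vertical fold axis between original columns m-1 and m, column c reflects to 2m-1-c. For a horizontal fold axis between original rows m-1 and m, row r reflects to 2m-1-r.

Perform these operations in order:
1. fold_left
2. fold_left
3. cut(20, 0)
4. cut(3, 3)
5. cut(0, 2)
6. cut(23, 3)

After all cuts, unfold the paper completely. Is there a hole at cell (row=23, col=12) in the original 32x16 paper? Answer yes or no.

Op 1 fold_left: fold axis v@8; visible region now rows[0,32) x cols[0,8) = 32x8
Op 2 fold_left: fold axis v@4; visible region now rows[0,32) x cols[0,4) = 32x4
Op 3 cut(20, 0): punch at orig (20,0); cuts so far [(20, 0)]; region rows[0,32) x cols[0,4) = 32x4
Op 4 cut(3, 3): punch at orig (3,3); cuts so far [(3, 3), (20, 0)]; region rows[0,32) x cols[0,4) = 32x4
Op 5 cut(0, 2): punch at orig (0,2); cuts so far [(0, 2), (3, 3), (20, 0)]; region rows[0,32) x cols[0,4) = 32x4
Op 6 cut(23, 3): punch at orig (23,3); cuts so far [(0, 2), (3, 3), (20, 0), (23, 3)]; region rows[0,32) x cols[0,4) = 32x4
Unfold 1 (reflect across v@4): 8 holes -> [(0, 2), (0, 5), (3, 3), (3, 4), (20, 0), (20, 7), (23, 3), (23, 4)]
Unfold 2 (reflect across v@8): 16 holes -> [(0, 2), (0, 5), (0, 10), (0, 13), (3, 3), (3, 4), (3, 11), (3, 12), (20, 0), (20, 7), (20, 8), (20, 15), (23, 3), (23, 4), (23, 11), (23, 12)]
Holes: [(0, 2), (0, 5), (0, 10), (0, 13), (3, 3), (3, 4), (3, 11), (3, 12), (20, 0), (20, 7), (20, 8), (20, 15), (23, 3), (23, 4), (23, 11), (23, 12)]

Answer: yes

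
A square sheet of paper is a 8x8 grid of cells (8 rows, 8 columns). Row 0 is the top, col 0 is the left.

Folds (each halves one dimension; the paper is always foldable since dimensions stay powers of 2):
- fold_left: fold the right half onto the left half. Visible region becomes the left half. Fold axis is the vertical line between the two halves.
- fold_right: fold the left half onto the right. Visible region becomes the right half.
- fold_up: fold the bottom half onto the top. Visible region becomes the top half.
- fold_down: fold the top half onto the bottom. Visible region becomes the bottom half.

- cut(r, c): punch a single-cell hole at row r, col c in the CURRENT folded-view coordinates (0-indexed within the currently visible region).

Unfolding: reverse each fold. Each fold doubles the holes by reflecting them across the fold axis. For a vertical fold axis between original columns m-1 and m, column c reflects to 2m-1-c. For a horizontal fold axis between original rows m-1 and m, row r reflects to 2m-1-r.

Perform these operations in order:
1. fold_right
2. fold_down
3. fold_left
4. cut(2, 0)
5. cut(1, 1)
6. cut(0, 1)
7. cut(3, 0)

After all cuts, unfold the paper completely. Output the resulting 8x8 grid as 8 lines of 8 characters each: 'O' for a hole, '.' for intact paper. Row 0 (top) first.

Answer: O..OO..O
O..OO..O
.OO..OO.
.OO..OO.
.OO..OO.
.OO..OO.
O..OO..O
O..OO..O

Derivation:
Op 1 fold_right: fold axis v@4; visible region now rows[0,8) x cols[4,8) = 8x4
Op 2 fold_down: fold axis h@4; visible region now rows[4,8) x cols[4,8) = 4x4
Op 3 fold_left: fold axis v@6; visible region now rows[4,8) x cols[4,6) = 4x2
Op 4 cut(2, 0): punch at orig (6,4); cuts so far [(6, 4)]; region rows[4,8) x cols[4,6) = 4x2
Op 5 cut(1, 1): punch at orig (5,5); cuts so far [(5, 5), (6, 4)]; region rows[4,8) x cols[4,6) = 4x2
Op 6 cut(0, 1): punch at orig (4,5); cuts so far [(4, 5), (5, 5), (6, 4)]; region rows[4,8) x cols[4,6) = 4x2
Op 7 cut(3, 0): punch at orig (7,4); cuts so far [(4, 5), (5, 5), (6, 4), (7, 4)]; region rows[4,8) x cols[4,6) = 4x2
Unfold 1 (reflect across v@6): 8 holes -> [(4, 5), (4, 6), (5, 5), (5, 6), (6, 4), (6, 7), (7, 4), (7, 7)]
Unfold 2 (reflect across h@4): 16 holes -> [(0, 4), (0, 7), (1, 4), (1, 7), (2, 5), (2, 6), (3, 5), (3, 6), (4, 5), (4, 6), (5, 5), (5, 6), (6, 4), (6, 7), (7, 4), (7, 7)]
Unfold 3 (reflect across v@4): 32 holes -> [(0, 0), (0, 3), (0, 4), (0, 7), (1, 0), (1, 3), (1, 4), (1, 7), (2, 1), (2, 2), (2, 5), (2, 6), (3, 1), (3, 2), (3, 5), (3, 6), (4, 1), (4, 2), (4, 5), (4, 6), (5, 1), (5, 2), (5, 5), (5, 6), (6, 0), (6, 3), (6, 4), (6, 7), (7, 0), (7, 3), (7, 4), (7, 7)]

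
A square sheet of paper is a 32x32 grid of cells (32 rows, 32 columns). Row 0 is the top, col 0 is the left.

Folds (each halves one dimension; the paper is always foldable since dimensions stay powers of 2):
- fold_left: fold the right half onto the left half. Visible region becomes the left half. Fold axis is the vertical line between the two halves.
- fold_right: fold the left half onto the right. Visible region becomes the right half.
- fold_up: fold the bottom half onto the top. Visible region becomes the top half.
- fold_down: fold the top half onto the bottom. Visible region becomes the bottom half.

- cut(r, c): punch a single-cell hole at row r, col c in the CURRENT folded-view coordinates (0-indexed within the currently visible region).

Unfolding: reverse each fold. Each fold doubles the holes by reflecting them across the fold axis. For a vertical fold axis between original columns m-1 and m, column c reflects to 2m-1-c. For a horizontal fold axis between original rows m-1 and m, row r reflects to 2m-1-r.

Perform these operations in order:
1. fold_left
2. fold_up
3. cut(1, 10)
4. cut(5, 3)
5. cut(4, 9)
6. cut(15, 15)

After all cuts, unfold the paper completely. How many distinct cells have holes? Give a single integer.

Op 1 fold_left: fold axis v@16; visible region now rows[0,32) x cols[0,16) = 32x16
Op 2 fold_up: fold axis h@16; visible region now rows[0,16) x cols[0,16) = 16x16
Op 3 cut(1, 10): punch at orig (1,10); cuts so far [(1, 10)]; region rows[0,16) x cols[0,16) = 16x16
Op 4 cut(5, 3): punch at orig (5,3); cuts so far [(1, 10), (5, 3)]; region rows[0,16) x cols[0,16) = 16x16
Op 5 cut(4, 9): punch at orig (4,9); cuts so far [(1, 10), (4, 9), (5, 3)]; region rows[0,16) x cols[0,16) = 16x16
Op 6 cut(15, 15): punch at orig (15,15); cuts so far [(1, 10), (4, 9), (5, 3), (15, 15)]; region rows[0,16) x cols[0,16) = 16x16
Unfold 1 (reflect across h@16): 8 holes -> [(1, 10), (4, 9), (5, 3), (15, 15), (16, 15), (26, 3), (27, 9), (30, 10)]
Unfold 2 (reflect across v@16): 16 holes -> [(1, 10), (1, 21), (4, 9), (4, 22), (5, 3), (5, 28), (15, 15), (15, 16), (16, 15), (16, 16), (26, 3), (26, 28), (27, 9), (27, 22), (30, 10), (30, 21)]

Answer: 16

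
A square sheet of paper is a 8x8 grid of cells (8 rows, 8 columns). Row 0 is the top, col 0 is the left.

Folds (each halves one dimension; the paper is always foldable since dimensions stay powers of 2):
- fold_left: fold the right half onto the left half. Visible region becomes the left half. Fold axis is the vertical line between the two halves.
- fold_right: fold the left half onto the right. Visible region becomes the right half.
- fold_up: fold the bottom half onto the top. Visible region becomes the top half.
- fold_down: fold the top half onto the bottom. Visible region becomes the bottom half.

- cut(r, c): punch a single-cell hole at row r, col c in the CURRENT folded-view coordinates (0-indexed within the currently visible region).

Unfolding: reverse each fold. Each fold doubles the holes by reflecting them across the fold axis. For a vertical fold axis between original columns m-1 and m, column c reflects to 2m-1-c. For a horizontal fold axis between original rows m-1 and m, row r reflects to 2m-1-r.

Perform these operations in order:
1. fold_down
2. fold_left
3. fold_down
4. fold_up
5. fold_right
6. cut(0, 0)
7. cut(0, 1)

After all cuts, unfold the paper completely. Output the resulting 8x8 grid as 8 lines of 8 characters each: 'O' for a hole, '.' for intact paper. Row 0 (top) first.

Op 1 fold_down: fold axis h@4; visible region now rows[4,8) x cols[0,8) = 4x8
Op 2 fold_left: fold axis v@4; visible region now rows[4,8) x cols[0,4) = 4x4
Op 3 fold_down: fold axis h@6; visible region now rows[6,8) x cols[0,4) = 2x4
Op 4 fold_up: fold axis h@7; visible region now rows[6,7) x cols[0,4) = 1x4
Op 5 fold_right: fold axis v@2; visible region now rows[6,7) x cols[2,4) = 1x2
Op 6 cut(0, 0): punch at orig (6,2); cuts so far [(6, 2)]; region rows[6,7) x cols[2,4) = 1x2
Op 7 cut(0, 1): punch at orig (6,3); cuts so far [(6, 2), (6, 3)]; region rows[6,7) x cols[2,4) = 1x2
Unfold 1 (reflect across v@2): 4 holes -> [(6, 0), (6, 1), (6, 2), (6, 3)]
Unfold 2 (reflect across h@7): 8 holes -> [(6, 0), (6, 1), (6, 2), (6, 3), (7, 0), (7, 1), (7, 2), (7, 3)]
Unfold 3 (reflect across h@6): 16 holes -> [(4, 0), (4, 1), (4, 2), (4, 3), (5, 0), (5, 1), (5, 2), (5, 3), (6, 0), (6, 1), (6, 2), (6, 3), (7, 0), (7, 1), (7, 2), (7, 3)]
Unfold 4 (reflect across v@4): 32 holes -> [(4, 0), (4, 1), (4, 2), (4, 3), (4, 4), (4, 5), (4, 6), (4, 7), (5, 0), (5, 1), (5, 2), (5, 3), (5, 4), (5, 5), (5, 6), (5, 7), (6, 0), (6, 1), (6, 2), (6, 3), (6, 4), (6, 5), (6, 6), (6, 7), (7, 0), (7, 1), (7, 2), (7, 3), (7, 4), (7, 5), (7, 6), (7, 7)]
Unfold 5 (reflect across h@4): 64 holes -> [(0, 0), (0, 1), (0, 2), (0, 3), (0, 4), (0, 5), (0, 6), (0, 7), (1, 0), (1, 1), (1, 2), (1, 3), (1, 4), (1, 5), (1, 6), (1, 7), (2, 0), (2, 1), (2, 2), (2, 3), (2, 4), (2, 5), (2, 6), (2, 7), (3, 0), (3, 1), (3, 2), (3, 3), (3, 4), (3, 5), (3, 6), (3, 7), (4, 0), (4, 1), (4, 2), (4, 3), (4, 4), (4, 5), (4, 6), (4, 7), (5, 0), (5, 1), (5, 2), (5, 3), (5, 4), (5, 5), (5, 6), (5, 7), (6, 0), (6, 1), (6, 2), (6, 3), (6, 4), (6, 5), (6, 6), (6, 7), (7, 0), (7, 1), (7, 2), (7, 3), (7, 4), (7, 5), (7, 6), (7, 7)]

Answer: OOOOOOOO
OOOOOOOO
OOOOOOOO
OOOOOOOO
OOOOOOOO
OOOOOOOO
OOOOOOOO
OOOOOOOO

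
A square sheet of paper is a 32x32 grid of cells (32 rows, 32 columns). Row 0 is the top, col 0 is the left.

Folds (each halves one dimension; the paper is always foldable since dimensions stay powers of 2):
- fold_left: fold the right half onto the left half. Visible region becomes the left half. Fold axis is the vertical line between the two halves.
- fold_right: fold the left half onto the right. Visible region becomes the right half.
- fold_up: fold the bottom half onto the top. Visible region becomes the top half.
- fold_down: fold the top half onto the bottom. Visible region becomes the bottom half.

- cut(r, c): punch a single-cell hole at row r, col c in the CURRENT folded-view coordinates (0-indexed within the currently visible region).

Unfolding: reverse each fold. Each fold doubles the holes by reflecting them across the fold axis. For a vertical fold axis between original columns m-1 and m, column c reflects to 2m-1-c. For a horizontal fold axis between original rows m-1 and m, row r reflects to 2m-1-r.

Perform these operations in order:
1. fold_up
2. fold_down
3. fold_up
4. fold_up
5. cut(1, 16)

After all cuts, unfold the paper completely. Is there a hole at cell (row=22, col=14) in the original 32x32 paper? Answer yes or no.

Answer: no

Derivation:
Op 1 fold_up: fold axis h@16; visible region now rows[0,16) x cols[0,32) = 16x32
Op 2 fold_down: fold axis h@8; visible region now rows[8,16) x cols[0,32) = 8x32
Op 3 fold_up: fold axis h@12; visible region now rows[8,12) x cols[0,32) = 4x32
Op 4 fold_up: fold axis h@10; visible region now rows[8,10) x cols[0,32) = 2x32
Op 5 cut(1, 16): punch at orig (9,16); cuts so far [(9, 16)]; region rows[8,10) x cols[0,32) = 2x32
Unfold 1 (reflect across h@10): 2 holes -> [(9, 16), (10, 16)]
Unfold 2 (reflect across h@12): 4 holes -> [(9, 16), (10, 16), (13, 16), (14, 16)]
Unfold 3 (reflect across h@8): 8 holes -> [(1, 16), (2, 16), (5, 16), (6, 16), (9, 16), (10, 16), (13, 16), (14, 16)]
Unfold 4 (reflect across h@16): 16 holes -> [(1, 16), (2, 16), (5, 16), (6, 16), (9, 16), (10, 16), (13, 16), (14, 16), (17, 16), (18, 16), (21, 16), (22, 16), (25, 16), (26, 16), (29, 16), (30, 16)]
Holes: [(1, 16), (2, 16), (5, 16), (6, 16), (9, 16), (10, 16), (13, 16), (14, 16), (17, 16), (18, 16), (21, 16), (22, 16), (25, 16), (26, 16), (29, 16), (30, 16)]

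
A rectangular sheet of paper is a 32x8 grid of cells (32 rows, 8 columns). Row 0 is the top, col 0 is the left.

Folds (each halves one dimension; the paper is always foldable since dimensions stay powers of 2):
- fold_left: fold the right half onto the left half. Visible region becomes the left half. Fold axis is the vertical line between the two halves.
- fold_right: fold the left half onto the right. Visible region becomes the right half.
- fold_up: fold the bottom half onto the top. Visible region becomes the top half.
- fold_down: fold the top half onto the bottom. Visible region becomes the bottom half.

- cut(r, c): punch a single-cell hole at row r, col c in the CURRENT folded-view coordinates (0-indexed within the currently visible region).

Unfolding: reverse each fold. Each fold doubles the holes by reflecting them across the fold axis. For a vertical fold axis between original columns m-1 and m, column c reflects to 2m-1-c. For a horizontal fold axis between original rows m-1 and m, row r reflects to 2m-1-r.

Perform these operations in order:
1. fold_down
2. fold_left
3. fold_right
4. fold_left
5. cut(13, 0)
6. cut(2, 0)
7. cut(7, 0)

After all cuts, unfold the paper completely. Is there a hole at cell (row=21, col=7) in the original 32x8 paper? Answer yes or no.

Op 1 fold_down: fold axis h@16; visible region now rows[16,32) x cols[0,8) = 16x8
Op 2 fold_left: fold axis v@4; visible region now rows[16,32) x cols[0,4) = 16x4
Op 3 fold_right: fold axis v@2; visible region now rows[16,32) x cols[2,4) = 16x2
Op 4 fold_left: fold axis v@3; visible region now rows[16,32) x cols[2,3) = 16x1
Op 5 cut(13, 0): punch at orig (29,2); cuts so far [(29, 2)]; region rows[16,32) x cols[2,3) = 16x1
Op 6 cut(2, 0): punch at orig (18,2); cuts so far [(18, 2), (29, 2)]; region rows[16,32) x cols[2,3) = 16x1
Op 7 cut(7, 0): punch at orig (23,2); cuts so far [(18, 2), (23, 2), (29, 2)]; region rows[16,32) x cols[2,3) = 16x1
Unfold 1 (reflect across v@3): 6 holes -> [(18, 2), (18, 3), (23, 2), (23, 3), (29, 2), (29, 3)]
Unfold 2 (reflect across v@2): 12 holes -> [(18, 0), (18, 1), (18, 2), (18, 3), (23, 0), (23, 1), (23, 2), (23, 3), (29, 0), (29, 1), (29, 2), (29, 3)]
Unfold 3 (reflect across v@4): 24 holes -> [(18, 0), (18, 1), (18, 2), (18, 3), (18, 4), (18, 5), (18, 6), (18, 7), (23, 0), (23, 1), (23, 2), (23, 3), (23, 4), (23, 5), (23, 6), (23, 7), (29, 0), (29, 1), (29, 2), (29, 3), (29, 4), (29, 5), (29, 6), (29, 7)]
Unfold 4 (reflect across h@16): 48 holes -> [(2, 0), (2, 1), (2, 2), (2, 3), (2, 4), (2, 5), (2, 6), (2, 7), (8, 0), (8, 1), (8, 2), (8, 3), (8, 4), (8, 5), (8, 6), (8, 7), (13, 0), (13, 1), (13, 2), (13, 3), (13, 4), (13, 5), (13, 6), (13, 7), (18, 0), (18, 1), (18, 2), (18, 3), (18, 4), (18, 5), (18, 6), (18, 7), (23, 0), (23, 1), (23, 2), (23, 3), (23, 4), (23, 5), (23, 6), (23, 7), (29, 0), (29, 1), (29, 2), (29, 3), (29, 4), (29, 5), (29, 6), (29, 7)]
Holes: [(2, 0), (2, 1), (2, 2), (2, 3), (2, 4), (2, 5), (2, 6), (2, 7), (8, 0), (8, 1), (8, 2), (8, 3), (8, 4), (8, 5), (8, 6), (8, 7), (13, 0), (13, 1), (13, 2), (13, 3), (13, 4), (13, 5), (13, 6), (13, 7), (18, 0), (18, 1), (18, 2), (18, 3), (18, 4), (18, 5), (18, 6), (18, 7), (23, 0), (23, 1), (23, 2), (23, 3), (23, 4), (23, 5), (23, 6), (23, 7), (29, 0), (29, 1), (29, 2), (29, 3), (29, 4), (29, 5), (29, 6), (29, 7)]

Answer: no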